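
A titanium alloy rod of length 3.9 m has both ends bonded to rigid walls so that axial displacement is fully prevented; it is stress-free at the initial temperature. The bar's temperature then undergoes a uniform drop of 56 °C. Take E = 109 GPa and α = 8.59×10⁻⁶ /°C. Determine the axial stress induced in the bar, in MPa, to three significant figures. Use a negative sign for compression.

Free thermal expansion αLΔT = 8.59e-6 · 3900 · -56 = -1.876 mm.
The walls impose strain ε = −(-1.876)/3900 = 4.8104e-04; σ = Eε = 109000 · 4.8104e-04 = 52.43 MPa.

52.4 MPa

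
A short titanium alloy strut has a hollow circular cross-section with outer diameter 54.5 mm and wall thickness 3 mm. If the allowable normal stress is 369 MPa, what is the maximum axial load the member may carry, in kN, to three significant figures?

179 kN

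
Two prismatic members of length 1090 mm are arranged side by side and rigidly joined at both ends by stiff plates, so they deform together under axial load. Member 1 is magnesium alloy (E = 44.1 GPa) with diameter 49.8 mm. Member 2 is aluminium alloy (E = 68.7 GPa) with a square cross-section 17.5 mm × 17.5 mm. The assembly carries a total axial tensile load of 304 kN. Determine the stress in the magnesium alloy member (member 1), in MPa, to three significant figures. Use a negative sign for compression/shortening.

125 MPa

A_1 = 1948 mm².
A_2 = 306.2 mm².
Equal strain + equilibrium ⇒ each member carries load in proportion to AE: A₁E₁ = 85900000 N, A₂E₂ = 21040000 N, ΣAE = 106900000 N.
σ₁ = P·E₁/ΣAE = 304000·44100/106900000 = 125.4 MPa.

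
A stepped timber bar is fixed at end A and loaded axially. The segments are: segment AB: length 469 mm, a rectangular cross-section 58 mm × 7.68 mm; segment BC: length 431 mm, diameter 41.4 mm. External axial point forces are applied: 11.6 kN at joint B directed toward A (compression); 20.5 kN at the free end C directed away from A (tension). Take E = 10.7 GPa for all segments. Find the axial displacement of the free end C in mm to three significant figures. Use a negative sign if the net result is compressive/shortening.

Internal axial forces (sectioning from the free end, tension +): N_BC = 20.5 kN, N_AB = 8.9 kN.
A_AB = 445.4 mm².
A_BC = 1346 mm².
δ_AB = 8900·469/(445.4·10700) = 0.8758 mm
δ_BC = 20500·431/(1346·10700) = 0.6134 mm
δ = Σδ_i = 1.489 mm.

1.49 mm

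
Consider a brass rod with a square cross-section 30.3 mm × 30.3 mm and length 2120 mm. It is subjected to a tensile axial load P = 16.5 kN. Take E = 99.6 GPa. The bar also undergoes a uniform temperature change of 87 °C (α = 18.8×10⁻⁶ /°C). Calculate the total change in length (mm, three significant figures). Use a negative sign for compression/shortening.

3.85 mm

A = 918.1 mm².
δ_mech = NL/(AE) = 16500·2120/(918.1·99600) = 0.3825 mm.
δ_thermal = αLΔT = 18.8e-6·2120·87 = 3.467 mm.
δ = δ_mech + δ_thermal = 3.85 mm.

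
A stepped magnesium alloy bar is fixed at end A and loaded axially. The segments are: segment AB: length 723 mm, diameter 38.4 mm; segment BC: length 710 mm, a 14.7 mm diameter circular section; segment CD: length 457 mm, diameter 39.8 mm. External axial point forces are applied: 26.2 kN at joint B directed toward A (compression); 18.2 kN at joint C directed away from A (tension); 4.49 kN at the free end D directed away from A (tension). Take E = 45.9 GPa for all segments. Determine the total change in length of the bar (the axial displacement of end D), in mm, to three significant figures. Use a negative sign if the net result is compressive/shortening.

Internal axial forces (sectioning from the free end, tension +): N_CD = 4.49 kN, N_BC = 22.69 kN, N_AB = -3.51 kN.
A_AB = 1158 mm².
A_BC = 169.7 mm².
A_CD = 1244 mm².
δ_AB = -3510·723/(1158·45900) = -0.04774 mm
δ_BC = 22690·710/(169.7·45900) = 2.068 mm
δ_CD = 4490·457/(1244·45900) = 0.03593 mm
δ = Σδ_i = 2.056 mm.

2.06 mm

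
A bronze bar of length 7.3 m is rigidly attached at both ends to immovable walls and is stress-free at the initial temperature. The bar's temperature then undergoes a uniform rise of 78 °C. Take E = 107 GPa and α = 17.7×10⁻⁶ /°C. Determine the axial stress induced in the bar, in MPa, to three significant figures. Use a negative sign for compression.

Free thermal expansion αLΔT = 17.7e-6 · 7300 · 78 = 10.08 mm.
The walls impose strain ε = −(10.08)/7300 = -1.3806e-03; σ = Eε = 107000 · -1.3806e-03 = -147.7 MPa.

-148 MPa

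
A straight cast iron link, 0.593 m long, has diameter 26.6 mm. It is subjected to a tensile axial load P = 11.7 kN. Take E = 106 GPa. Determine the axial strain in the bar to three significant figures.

A = 555.7 mm².
σ = N/A = 21.05 MPa; ε = σ/E = 21.05/106000 = 1.986e-04.

1.99e-04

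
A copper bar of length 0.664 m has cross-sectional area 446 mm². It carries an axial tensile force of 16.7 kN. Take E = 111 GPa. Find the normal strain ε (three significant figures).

3.37e-04

σ = N/A = 37.44 MPa; ε = σ/E = 37.44/111000 = 3.373e-04.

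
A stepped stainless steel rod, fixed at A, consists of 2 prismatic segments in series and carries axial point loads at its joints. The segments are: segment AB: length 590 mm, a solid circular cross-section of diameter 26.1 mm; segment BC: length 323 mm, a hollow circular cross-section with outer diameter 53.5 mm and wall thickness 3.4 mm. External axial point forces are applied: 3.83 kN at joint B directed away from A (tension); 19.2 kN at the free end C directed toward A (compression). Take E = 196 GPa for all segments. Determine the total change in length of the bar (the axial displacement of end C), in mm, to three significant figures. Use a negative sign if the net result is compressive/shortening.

Internal axial forces (sectioning from the free end, tension +): N_BC = -19.2 kN, N_AB = -15.37 kN.
A_AB = 535 mm².
A_BC = 535.1 mm².
δ_AB = -15370·590/(535·196000) = -0.08648 mm
δ_BC = -19200·323/(535.1·196000) = -0.05913 mm
δ = Σδ_i = -0.1456 mm.

-0.146 mm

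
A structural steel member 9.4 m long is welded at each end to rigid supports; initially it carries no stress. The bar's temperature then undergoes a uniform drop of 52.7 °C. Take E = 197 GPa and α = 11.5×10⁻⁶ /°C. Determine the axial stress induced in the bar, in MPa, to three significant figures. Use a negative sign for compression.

119 MPa

Free thermal expansion αLΔT = 11.5e-6 · 9400 · -52.7 = -5.697 mm.
The walls impose strain ε = −(-5.697)/9400 = 6.0605e-04; σ = Eε = 197000 · 6.0605e-04 = 119.4 MPa.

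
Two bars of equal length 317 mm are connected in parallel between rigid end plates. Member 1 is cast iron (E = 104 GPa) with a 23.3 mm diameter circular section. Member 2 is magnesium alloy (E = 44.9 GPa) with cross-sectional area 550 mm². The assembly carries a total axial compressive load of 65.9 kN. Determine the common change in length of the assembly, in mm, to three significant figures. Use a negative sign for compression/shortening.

-0.303 mm

A_1 = 426.4 mm².
Equal strain + equilibrium ⇒ each member carries load in proportion to AE: A₁E₁ = 44340000 N, A₂E₂ = 24700000 N, ΣAE = 69040000 N.
δ = PL/ΣAE = -65900·317/69040000 = -0.3026 mm.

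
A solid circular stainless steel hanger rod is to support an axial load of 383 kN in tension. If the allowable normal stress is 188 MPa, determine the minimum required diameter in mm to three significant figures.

Required area A ≥ P/σ_allow = 383000/188 = 2037 mm².
For a solid circular section, d ≥ √(4A/π) = 50.93 mm.

50.9 mm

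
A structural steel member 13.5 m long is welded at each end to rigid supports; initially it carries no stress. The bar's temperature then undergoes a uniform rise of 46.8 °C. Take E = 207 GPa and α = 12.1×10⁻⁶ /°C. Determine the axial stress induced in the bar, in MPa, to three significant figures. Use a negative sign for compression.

Free thermal expansion αLΔT = 12.1e-6 · 13500 · 46.8 = 7.645 mm.
The walls impose strain ε = −(7.645)/13500 = -5.6628e-04; σ = Eε = 207000 · -5.6628e-04 = -117.2 MPa.

-117 MPa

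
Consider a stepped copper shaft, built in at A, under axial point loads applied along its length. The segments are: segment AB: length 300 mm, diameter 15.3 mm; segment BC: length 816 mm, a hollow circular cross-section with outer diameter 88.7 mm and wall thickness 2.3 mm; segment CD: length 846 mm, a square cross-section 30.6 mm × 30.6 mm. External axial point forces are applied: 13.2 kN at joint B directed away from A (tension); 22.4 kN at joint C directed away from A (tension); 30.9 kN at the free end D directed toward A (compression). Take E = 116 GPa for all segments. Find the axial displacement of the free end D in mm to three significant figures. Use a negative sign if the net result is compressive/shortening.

-0.270 mm

Internal axial forces (sectioning from the free end, tension +): N_CD = -30.9 kN, N_BC = -8.5 kN, N_AB = 4.7 kN.
A_AB = 183.9 mm².
A_BC = 624.3 mm².
A_CD = 936.4 mm².
δ_AB = 4700·300/(183.9·116000) = 0.06611 mm
δ_BC = -8500·816/(624.3·116000) = -0.09578 mm
δ_CD = -30900·846/(936.4·116000) = -0.2407 mm
δ = Σδ_i = -0.2703 mm.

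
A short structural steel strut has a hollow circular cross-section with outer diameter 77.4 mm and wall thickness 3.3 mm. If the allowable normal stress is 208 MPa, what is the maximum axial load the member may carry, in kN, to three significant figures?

A = 768.2 mm².
P_max = σ_allow · A = 208 · 768.2 = 159800 N = 159.8 kN.

160 kN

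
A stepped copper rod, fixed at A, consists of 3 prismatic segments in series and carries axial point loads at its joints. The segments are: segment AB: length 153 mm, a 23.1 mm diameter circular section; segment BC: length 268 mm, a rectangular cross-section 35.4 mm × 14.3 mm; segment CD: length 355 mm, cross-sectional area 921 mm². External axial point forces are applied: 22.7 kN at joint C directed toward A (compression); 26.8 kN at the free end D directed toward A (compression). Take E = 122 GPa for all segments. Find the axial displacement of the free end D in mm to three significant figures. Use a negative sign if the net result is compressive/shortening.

Internal axial forces (sectioning from the free end, tension +): N_CD = -26.8 kN, N_BC = -49.5 kN, N_AB = -49.5 kN.
A_AB = 419.1 mm².
A_BC = 506.2 mm².
δ_AB = -49500·153/(419.1·122000) = -0.1481 mm
δ_BC = -49500·268/(506.2·122000) = -0.2148 mm
δ_CD = -26800·355/(921·122000) = -0.08467 mm
δ = Σδ_i = -0.4476 mm.

-0.448 mm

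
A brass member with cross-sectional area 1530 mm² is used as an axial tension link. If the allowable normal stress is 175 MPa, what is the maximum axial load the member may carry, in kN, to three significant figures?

268 kN

P_max = σ_allow · A = 175 · 1530 = 267800 N = 267.8 kN.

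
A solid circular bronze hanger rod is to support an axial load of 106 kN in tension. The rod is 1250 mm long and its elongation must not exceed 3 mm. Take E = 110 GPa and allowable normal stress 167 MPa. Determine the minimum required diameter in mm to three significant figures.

28.4 mm

Required area A ≥ P/σ_allow = 106000/167 = 634.7 mm².
For a solid circular section, d ≥ √(4A/π) = 28.43 mm.
Elongation limit: A ≥ PL/(Eδ_allow) = 106000·1250/(110000·3) = 401.5 mm² ⇒ d ≥ 22.61 mm.
The stress limit governs.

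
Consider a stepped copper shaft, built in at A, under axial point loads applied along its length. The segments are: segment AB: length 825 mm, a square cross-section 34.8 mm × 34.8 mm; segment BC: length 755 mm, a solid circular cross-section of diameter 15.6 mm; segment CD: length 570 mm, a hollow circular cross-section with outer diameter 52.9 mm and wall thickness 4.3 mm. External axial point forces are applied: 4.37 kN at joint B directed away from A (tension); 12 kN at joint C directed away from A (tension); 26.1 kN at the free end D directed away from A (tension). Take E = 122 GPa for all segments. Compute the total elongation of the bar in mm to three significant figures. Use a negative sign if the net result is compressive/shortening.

1.66 mm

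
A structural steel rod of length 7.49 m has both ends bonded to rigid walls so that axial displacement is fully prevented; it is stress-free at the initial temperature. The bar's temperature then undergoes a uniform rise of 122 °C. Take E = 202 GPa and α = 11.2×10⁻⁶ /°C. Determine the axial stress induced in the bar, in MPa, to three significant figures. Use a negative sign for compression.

Free thermal expansion αLΔT = 11.2e-6 · 7490 · 122 = 10.23 mm.
The walls impose strain ε = −(10.23)/7490 = -1.3664e-03; σ = Eε = 202000 · -1.3664e-03 = -276 MPa.

-276 MPa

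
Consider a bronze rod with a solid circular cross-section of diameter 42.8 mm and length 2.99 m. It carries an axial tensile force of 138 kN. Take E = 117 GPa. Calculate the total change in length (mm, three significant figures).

A = 1439 mm².
δ_mech = NL/(AE) = 138000·2990/(1439·117000) = 2.451 mm.

2.45 mm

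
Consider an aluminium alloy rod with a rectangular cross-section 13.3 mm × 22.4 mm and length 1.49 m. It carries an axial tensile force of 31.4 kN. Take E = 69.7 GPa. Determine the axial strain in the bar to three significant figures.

0.00151

A = 297.9 mm².
σ = N/A = 105.4 MPa; ε = σ/E = 105.4/69700 = 1.512e-03.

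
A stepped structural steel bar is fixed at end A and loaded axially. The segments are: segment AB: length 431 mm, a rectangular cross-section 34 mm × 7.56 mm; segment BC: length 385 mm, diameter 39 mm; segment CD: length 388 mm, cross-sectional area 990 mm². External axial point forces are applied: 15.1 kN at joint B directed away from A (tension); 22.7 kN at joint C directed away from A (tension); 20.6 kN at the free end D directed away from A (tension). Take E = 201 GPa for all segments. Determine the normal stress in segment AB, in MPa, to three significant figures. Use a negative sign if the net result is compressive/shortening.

Internal axial forces (sectioning from the free end, tension +): N_CD = 20.6 kN, N_BC = 43.3 kN, N_AB = 58.4 kN.
A_AB = 257 mm².
σ_AB = N_AB/A_AB = 58400/257 = 227.2 MPa.

227 MPa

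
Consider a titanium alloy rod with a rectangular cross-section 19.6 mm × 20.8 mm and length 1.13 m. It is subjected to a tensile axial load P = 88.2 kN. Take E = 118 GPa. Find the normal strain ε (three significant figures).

A = 407.7 mm².
σ = N/A = 216.3 MPa; ε = σ/E = 216.3/118000 = 1.833e-03.

0.00183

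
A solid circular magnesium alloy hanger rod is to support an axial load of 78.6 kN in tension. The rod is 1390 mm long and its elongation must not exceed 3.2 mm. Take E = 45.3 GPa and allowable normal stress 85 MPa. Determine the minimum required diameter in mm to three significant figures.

34.3 mm

Required area A ≥ P/σ_allow = 78600/85 = 924.7 mm².
For a solid circular section, d ≥ √(4A/π) = 34.31 mm.
Elongation limit: A ≥ PL/(Eδ_allow) = 78600·1390/(45300·3.2) = 753.7 mm² ⇒ d ≥ 30.98 mm.
The stress limit governs.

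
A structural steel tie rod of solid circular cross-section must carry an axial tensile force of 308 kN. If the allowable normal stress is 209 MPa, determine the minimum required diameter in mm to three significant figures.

Required area A ≥ P/σ_allow = 308000/209 = 1474 mm².
For a solid circular section, d ≥ √(4A/π) = 43.32 mm.

43.3 mm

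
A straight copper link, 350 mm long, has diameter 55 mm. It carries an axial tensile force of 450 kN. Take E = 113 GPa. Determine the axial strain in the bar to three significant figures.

0.00168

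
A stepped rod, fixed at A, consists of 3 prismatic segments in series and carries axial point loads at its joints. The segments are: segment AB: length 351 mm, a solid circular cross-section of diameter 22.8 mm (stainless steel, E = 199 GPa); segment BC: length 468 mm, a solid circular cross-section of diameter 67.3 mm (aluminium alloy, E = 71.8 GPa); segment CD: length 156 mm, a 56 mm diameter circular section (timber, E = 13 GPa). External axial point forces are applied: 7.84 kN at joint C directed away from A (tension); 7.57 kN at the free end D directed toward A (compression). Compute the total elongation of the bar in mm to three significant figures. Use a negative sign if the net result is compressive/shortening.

-0.0352 mm

Internal axial forces (sectioning from the free end, tension +): N_CD = -7.57 kN, N_BC = 0.27 kN, N_AB = 0.27 kN.
A_AB = 408.3 mm².
A_BC = 3557 mm².
A_CD = 2463 mm².
δ_AB = 270·351/(408.3·199000) = 0.001166 mm
δ_BC = 270·468/(3557·71800) = 0.0004947 mm
δ_CD = -7570·156/(2463·13000) = -0.03688 mm
δ = Σδ_i = -0.03522 mm.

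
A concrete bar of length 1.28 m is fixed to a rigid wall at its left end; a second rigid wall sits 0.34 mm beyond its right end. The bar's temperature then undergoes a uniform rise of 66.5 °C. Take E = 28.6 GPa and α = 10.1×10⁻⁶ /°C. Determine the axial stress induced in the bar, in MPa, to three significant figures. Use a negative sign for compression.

-11.6 MPa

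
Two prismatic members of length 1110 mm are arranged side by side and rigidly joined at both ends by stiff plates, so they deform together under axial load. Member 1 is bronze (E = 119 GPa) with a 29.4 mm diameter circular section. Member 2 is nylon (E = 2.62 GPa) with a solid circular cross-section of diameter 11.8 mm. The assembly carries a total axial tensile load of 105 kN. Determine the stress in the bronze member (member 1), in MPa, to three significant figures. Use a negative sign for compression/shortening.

154 MPa

A_1 = 678.9 mm².
A_2 = 109.4 mm².
Equal strain + equilibrium ⇒ each member carries load in proportion to AE: A₁E₁ = 80790000 N, A₂E₂ = 286500 N, ΣAE = 81070000 N.
σ₁ = P·E₁/ΣAE = 105000·119000/81070000 = 154.1 MPa.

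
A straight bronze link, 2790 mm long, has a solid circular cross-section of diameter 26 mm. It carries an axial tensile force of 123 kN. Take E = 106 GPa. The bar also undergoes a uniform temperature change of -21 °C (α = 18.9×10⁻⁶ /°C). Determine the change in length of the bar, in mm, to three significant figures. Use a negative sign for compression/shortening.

A = 530.9 mm².
δ_mech = NL/(AE) = 123000·2790/(530.9·106000) = 6.098 mm.
δ_thermal = αLΔT = 18.9e-6·2790·-21 = -1.107 mm.
δ = δ_mech + δ_thermal = 4.99 mm.

4.99 mm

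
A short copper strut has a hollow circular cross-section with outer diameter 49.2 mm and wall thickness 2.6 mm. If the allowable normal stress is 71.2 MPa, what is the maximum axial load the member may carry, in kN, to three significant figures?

A = 380.6 mm².
P_max = σ_allow · A = 71.2 · 380.6 = 27100 N = 27.1 kN.

27.1 kN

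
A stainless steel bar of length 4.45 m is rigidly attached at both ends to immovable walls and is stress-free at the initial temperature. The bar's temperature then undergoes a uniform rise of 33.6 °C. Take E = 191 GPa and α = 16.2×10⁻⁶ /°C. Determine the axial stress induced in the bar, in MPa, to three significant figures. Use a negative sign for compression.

-104 MPa

Free thermal expansion αLΔT = 16.2e-6 · 4450 · 33.6 = 2.422 mm.
The walls impose strain ε = −(2.422)/4450 = -5.4432e-04; σ = Eε = 191000 · -5.4432e-04 = -104 MPa.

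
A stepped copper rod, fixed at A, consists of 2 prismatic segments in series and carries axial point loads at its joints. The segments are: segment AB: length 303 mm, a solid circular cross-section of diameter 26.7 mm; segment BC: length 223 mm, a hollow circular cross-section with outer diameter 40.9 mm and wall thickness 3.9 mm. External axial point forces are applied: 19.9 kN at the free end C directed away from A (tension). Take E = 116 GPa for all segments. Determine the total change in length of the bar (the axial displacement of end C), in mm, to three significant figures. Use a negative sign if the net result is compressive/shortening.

0.177 mm

Internal axial forces (sectioning from the free end, tension +): N_BC = 19.9 kN, N_AB = 19.9 kN.
A_AB = 559.9 mm².
A_BC = 453.3 mm².
δ_AB = 19900·303/(559.9·116000) = 0.09284 mm
δ_BC = 19900·223/(453.3·116000) = 0.08439 mm
δ = Σδ_i = 0.1772 mm.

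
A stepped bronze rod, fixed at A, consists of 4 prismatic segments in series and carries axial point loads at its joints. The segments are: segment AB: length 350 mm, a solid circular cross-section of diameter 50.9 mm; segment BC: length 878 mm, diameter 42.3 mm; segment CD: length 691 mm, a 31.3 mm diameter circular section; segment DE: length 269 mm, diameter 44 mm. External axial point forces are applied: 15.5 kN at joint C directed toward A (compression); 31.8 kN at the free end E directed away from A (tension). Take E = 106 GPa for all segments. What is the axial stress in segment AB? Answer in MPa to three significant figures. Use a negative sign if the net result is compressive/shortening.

8.01 MPa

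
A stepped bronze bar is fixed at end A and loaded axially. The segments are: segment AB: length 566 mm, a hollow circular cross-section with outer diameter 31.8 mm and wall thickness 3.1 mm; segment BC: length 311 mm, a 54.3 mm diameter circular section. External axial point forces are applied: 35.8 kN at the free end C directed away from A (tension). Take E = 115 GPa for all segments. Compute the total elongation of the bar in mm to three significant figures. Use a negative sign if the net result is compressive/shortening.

Internal axial forces (sectioning from the free end, tension +): N_BC = 35.8 kN, N_AB = 35.8 kN.
A_AB = 279.5 mm².
A_BC = 2316 mm².
δ_AB = 35800·566/(279.5·115000) = 0.6304 mm
δ_BC = 35800·311/(2316·115000) = 0.04181 mm
δ = Σδ_i = 0.6722 mm.

0.672 mm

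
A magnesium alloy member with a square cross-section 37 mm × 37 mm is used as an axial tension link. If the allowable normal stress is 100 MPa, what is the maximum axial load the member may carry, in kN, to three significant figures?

137 kN

A = 1369 mm².
P_max = σ_allow · A = 100 · 1369 = 136900 N = 136.9 kN.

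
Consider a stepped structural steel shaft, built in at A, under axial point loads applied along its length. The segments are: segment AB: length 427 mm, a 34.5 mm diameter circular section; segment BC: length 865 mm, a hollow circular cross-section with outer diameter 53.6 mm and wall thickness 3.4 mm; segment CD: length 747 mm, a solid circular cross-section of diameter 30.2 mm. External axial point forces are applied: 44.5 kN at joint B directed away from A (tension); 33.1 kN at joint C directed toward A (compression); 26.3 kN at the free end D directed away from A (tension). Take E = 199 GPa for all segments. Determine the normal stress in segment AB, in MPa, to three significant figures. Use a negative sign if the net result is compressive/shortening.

Internal axial forces (sectioning from the free end, tension +): N_CD = 26.3 kN, N_BC = -6.8 kN, N_AB = 37.7 kN.
A_AB = 934.8 mm².
σ_AB = N_AB/A_AB = 37700/934.8 = 40.33 MPa.

40.3 MPa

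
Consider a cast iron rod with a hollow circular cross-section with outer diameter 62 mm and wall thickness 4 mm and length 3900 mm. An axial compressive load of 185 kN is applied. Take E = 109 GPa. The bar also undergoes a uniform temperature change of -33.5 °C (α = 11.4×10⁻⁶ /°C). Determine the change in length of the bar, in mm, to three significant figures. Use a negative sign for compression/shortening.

-10.6 mm

A = 728.8 mm².
δ_mech = NL/(AE) = -185000·3900/(728.8·109000) = -9.082 mm.
δ_thermal = αLΔT = 11.4e-6·3900·-33.5 = -1.489 mm.
δ = δ_mech + δ_thermal = -10.57 mm.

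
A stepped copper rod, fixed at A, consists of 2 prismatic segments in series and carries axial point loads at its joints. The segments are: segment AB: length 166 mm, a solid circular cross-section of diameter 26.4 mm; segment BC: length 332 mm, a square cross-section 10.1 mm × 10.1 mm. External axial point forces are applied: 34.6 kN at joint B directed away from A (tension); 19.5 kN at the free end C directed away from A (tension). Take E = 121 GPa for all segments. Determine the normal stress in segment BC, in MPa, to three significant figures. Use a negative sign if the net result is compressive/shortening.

191 MPa

Internal axial forces (sectioning from the free end, tension +): N_BC = 19.5 kN, N_AB = 54.1 kN.
A_BC = 102 mm².
σ_BC = N_BC/A_BC = 19500/102 = 191.2 MPa.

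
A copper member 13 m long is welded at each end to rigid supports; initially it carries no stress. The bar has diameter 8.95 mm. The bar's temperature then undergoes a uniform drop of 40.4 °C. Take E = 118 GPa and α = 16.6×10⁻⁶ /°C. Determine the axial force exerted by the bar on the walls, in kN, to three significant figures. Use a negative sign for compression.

Free thermal expansion αLΔT = 16.6e-6 · 13000 · -40.4 = -8.718 mm.
The walls impose strain ε = −(-8.718)/13000 = 6.7064e-04; σ = Eε = 118000 · 6.7064e-04 = 79.14 MPa.
Wall reaction R = σ·A = 79.14·62.91 = 4979 N = 4.979 kN.

4.98 kN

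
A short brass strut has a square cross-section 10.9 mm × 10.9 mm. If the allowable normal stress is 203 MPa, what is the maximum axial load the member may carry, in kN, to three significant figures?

A = 118.8 mm².
P_max = σ_allow · A = 203 · 118.8 = 24120 N = 24.12 kN.

24.1 kN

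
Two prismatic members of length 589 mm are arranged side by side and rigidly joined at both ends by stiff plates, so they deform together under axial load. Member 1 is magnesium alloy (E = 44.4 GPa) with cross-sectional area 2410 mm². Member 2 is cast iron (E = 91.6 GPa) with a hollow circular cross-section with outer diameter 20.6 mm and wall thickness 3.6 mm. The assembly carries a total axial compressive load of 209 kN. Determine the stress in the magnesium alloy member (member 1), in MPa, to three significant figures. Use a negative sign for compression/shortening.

A_2 = 192.3 mm².
Equal strain + equilibrium ⇒ each member carries load in proportion to AE: A₁E₁ = 107000000 N, A₂E₂ = 17610000 N, ΣAE = 124600000 N.
σ₁ = P·E₁/ΣAE = -209000·44400/124600000 = -74.47 MPa.

-74.5 MPa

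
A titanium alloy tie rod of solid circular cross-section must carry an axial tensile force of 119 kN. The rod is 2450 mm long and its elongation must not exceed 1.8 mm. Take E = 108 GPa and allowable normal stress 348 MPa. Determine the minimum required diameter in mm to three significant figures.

Required area A ≥ P/σ_allow = 119000/348 = 342 mm².
For a solid circular section, d ≥ √(4A/π) = 20.87 mm.
Elongation limit: A ≥ PL/(Eδ_allow) = 119000·2450/(108000·1.8) = 1500 mm² ⇒ d ≥ 43.7 mm.
The elongation limit governs.

43.7 mm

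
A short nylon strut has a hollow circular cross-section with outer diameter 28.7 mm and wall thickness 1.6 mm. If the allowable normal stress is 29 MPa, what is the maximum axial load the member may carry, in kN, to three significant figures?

A = 136.2 mm².
P_max = σ_allow · A = 29 · 136.2 = 3950 N = 3.95 kN.

3.95 kN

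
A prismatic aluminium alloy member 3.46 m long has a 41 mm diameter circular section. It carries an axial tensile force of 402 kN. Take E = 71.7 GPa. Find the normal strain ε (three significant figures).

A = 1320 mm².
σ = N/A = 304.5 MPa; ε = σ/E = 304.5/71700 = 4.247e-03.

0.00425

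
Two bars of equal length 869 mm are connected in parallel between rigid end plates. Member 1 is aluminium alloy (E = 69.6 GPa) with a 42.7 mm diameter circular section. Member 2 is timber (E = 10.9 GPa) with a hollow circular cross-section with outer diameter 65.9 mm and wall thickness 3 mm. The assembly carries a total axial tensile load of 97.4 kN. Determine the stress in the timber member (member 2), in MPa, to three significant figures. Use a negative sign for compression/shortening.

10.0 MPa

A_1 = 1432 mm².
A_2 = 592.8 mm².
Equal strain + equilibrium ⇒ each member carries load in proportion to AE: A₁E₁ = 99670000 N, A₂E₂ = 6462000 N, ΣAE = 106100000 N.
σ₂ = P·E₂/ΣAE = 97400·10900/106100000 = 10 MPa.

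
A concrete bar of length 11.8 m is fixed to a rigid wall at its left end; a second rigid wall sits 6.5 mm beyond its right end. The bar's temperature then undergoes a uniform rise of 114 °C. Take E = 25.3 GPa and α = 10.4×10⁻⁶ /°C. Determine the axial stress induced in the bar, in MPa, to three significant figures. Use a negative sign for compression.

-16.1 MPa

Free thermal expansion αLΔT = 10.4e-6 · 11800 · 114 = 13.99 mm.
The walls engage after the gap closes; constrained expansion = 13.99 − 6.5 = 7.49 mm.
The walls impose strain ε = −(7.49)/11800 = -6.3475e-04; σ = Eε = 25300 · -6.3475e-04 = -16.06 MPa.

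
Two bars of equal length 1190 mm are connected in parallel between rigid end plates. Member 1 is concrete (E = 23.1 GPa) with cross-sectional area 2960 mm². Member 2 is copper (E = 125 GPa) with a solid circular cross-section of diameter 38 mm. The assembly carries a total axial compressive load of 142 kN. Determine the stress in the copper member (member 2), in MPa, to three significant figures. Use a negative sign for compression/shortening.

A_2 = 1134 mm².
Equal strain + equilibrium ⇒ each member carries load in proportion to AE: A₁E₁ = 68380000 N, A₂E₂ = 141800000 N, ΣAE = 210100000 N.
σ₂ = P·E₂/ΣAE = -142000·125000/210100000 = -84.47 MPa.

-84.5 MPa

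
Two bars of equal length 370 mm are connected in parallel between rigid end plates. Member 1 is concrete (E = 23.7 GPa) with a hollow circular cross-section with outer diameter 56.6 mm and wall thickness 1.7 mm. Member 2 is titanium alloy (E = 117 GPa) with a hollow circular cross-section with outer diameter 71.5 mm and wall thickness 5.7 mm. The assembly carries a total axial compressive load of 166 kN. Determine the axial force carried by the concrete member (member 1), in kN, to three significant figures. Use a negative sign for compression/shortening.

-7.97 kN

A_1 = 293.2 mm².
A_2 = 1178 mm².
Equal strain + equilibrium ⇒ each member carries load in proportion to AE: A₁E₁ = 6949000 N, A₂E₂ = 137900000 N, ΣAE = 144800000 N.
F₁ = P·A₁E₁/ΣAE = -166000·6949000/144800000 = -7966 N.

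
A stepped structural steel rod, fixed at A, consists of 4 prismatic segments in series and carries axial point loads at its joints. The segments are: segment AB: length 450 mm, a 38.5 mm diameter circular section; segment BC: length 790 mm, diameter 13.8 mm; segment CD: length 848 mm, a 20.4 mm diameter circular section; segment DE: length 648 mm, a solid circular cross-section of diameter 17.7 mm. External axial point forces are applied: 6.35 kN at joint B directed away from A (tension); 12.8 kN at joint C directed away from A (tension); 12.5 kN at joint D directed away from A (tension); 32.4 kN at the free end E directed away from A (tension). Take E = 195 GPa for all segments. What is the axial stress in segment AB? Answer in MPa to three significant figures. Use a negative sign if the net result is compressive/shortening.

55.0 MPa

Internal axial forces (sectioning from the free end, tension +): N_DE = 32.4 kN, N_CD = 44.9 kN, N_BC = 57.7 kN, N_AB = 64.05 kN.
A_AB = 1164 mm².
σ_AB = N_AB/A_AB = 64050/1164 = 55.02 MPa.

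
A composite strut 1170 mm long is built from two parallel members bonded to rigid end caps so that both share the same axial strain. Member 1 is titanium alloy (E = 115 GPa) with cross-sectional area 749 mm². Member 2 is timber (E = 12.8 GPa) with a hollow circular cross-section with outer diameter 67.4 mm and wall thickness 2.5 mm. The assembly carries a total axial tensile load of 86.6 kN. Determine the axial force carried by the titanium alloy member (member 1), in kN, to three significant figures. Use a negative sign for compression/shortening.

A_2 = 509.7 mm².
Equal strain + equilibrium ⇒ each member carries load in proportion to AE: A₁E₁ = 86140000 N, A₂E₂ = 6524000 N, ΣAE = 92660000 N.
F₁ = P·A₁E₁/ΣAE = 86600·86140000/92660000 = 80500 N.

80.5 kN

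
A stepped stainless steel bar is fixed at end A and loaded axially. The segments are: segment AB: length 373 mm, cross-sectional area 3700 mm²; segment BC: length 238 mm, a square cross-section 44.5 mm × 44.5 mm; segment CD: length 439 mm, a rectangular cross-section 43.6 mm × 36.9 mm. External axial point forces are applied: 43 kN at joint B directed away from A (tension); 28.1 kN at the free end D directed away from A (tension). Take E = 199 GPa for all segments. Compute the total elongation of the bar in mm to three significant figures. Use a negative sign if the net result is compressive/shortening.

Internal axial forces (sectioning from the free end, tension +): N_CD = 28.1 kN, N_BC = 28.1 kN, N_AB = 71.1 kN.
A_BC = 1980 mm².
A_CD = 1609 mm².
δ_AB = 71100·373/(3700·199000) = 0.03602 mm
δ_BC = 28100·238/(1980·199000) = 0.01697 mm
δ_CD = 28100·439/(1609·199000) = 0.03853 mm
δ = Σδ_i = 0.09152 mm.

0.0915 mm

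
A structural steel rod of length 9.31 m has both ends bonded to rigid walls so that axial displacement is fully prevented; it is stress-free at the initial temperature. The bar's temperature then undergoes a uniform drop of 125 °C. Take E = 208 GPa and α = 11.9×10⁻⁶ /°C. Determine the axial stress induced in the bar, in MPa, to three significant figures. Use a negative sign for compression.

Free thermal expansion αLΔT = 11.9e-6 · 9310 · -125 = -13.85 mm.
The walls impose strain ε = −(-13.85)/9310 = 1.4875e-03; σ = Eε = 208000 · 1.4875e-03 = 309.4 MPa.

309 MPa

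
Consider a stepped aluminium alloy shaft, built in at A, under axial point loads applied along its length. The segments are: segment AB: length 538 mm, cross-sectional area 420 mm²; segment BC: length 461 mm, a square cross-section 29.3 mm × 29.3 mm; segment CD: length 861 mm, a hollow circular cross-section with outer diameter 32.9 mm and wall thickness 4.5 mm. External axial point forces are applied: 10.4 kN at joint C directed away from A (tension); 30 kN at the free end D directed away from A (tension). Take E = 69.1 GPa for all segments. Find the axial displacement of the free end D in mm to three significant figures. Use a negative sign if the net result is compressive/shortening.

1.99 mm

Internal axial forces (sectioning from the free end, tension +): N_CD = 30 kN, N_BC = 40.4 kN, N_AB = 40.4 kN.
A_BC = 858.5 mm².
A_CD = 401.5 mm².
δ_AB = 40400·538/(420·69100) = 0.7489 mm
δ_BC = 40400·461/(858.5·69100) = 0.314 mm
δ_CD = 30000·861/(401.5·69100) = 0.931 mm
δ = Σδ_i = 1.994 mm.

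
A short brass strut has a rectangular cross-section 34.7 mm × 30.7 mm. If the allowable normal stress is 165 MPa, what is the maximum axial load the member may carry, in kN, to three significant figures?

A = 1065 mm².
P_max = σ_allow · A = 165 · 1065 = 175800 N = 175.8 kN.

176 kN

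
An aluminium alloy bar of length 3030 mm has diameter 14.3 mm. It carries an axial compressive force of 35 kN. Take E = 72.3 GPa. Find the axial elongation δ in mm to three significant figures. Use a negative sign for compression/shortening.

A = 160.6 mm².
δ_mech = NL/(AE) = -35000·3030/(160.6·72300) = -9.133 mm.

-9.13 mm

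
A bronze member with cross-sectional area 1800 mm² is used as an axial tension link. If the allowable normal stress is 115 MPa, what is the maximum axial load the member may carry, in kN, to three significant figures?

P_max = σ_allow · A = 115 · 1800 = 207000 N = 207 kN.

207 kN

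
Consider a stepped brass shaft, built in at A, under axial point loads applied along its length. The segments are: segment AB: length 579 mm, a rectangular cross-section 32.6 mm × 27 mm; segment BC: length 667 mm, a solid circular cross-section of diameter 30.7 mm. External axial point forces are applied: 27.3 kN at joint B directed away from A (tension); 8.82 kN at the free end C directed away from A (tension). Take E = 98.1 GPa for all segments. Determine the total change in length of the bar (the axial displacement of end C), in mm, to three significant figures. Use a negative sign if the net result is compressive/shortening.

Internal axial forces (sectioning from the free end, tension +): N_BC = 8.82 kN, N_AB = 36.12 kN.
A_AB = 880.2 mm².
A_BC = 740.2 mm².
δ_AB = 36120·579/(880.2·98100) = 0.2422 mm
δ_BC = 8820·667/(740.2·98100) = 0.08101 mm
δ = Σδ_i = 0.3232 mm.

0.323 mm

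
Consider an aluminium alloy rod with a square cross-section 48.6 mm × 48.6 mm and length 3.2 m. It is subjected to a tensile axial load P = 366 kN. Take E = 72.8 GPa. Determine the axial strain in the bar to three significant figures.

0.00213

A = 2362 mm².
σ = N/A = 155 MPa; ε = σ/E = 155/72800 = 2.129e-03.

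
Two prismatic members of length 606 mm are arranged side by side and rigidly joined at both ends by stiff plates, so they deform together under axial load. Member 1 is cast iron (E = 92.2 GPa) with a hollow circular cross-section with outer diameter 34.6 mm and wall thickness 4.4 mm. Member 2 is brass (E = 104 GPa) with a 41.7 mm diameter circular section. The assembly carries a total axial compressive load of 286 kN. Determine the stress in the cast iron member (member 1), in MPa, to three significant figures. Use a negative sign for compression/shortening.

A_1 = 417.5 mm².
A_2 = 1366 mm².
Equal strain + equilibrium ⇒ each member carries load in proportion to AE: A₁E₁ = 38490000 N, A₂E₂ = 142000000 N, ΣAE = 180500000 N.
σ₁ = P·E₁/ΣAE = -286000·92200/180500000 = -146.1 MPa.

-146 MPa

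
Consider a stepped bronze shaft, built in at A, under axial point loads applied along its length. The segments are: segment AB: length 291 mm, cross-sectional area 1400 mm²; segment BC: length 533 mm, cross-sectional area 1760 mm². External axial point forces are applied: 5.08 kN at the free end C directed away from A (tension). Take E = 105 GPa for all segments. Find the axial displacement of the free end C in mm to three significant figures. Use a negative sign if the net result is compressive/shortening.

0.0247 mm

Internal axial forces (sectioning from the free end, tension +): N_BC = 5.08 kN, N_AB = 5.08 kN.
δ_AB = 5080·291/(1400·105000) = 0.01006 mm
δ_BC = 5080·533/(1760·105000) = 0.01465 mm
δ = Σδ_i = 0.02471 mm.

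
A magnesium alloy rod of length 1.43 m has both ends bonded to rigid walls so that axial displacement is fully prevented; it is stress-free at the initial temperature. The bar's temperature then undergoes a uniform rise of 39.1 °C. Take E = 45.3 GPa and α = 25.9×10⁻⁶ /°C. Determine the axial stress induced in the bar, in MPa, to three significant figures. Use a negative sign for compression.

-45.9 MPa

Free thermal expansion αLΔT = 25.9e-6 · 1430 · 39.1 = 1.448 mm.
The walls impose strain ε = −(1.448)/1430 = -1.0127e-03; σ = Eε = 45300 · -1.0127e-03 = -45.87 MPa.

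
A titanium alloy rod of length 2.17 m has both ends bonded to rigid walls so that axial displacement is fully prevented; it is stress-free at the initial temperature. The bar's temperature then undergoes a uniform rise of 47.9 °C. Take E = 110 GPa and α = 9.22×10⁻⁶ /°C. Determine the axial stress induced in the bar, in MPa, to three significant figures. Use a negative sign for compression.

-48.6 MPa

Free thermal expansion αLΔT = 9.22e-6 · 2170 · 47.9 = 0.9584 mm.
The walls impose strain ε = −(0.9584)/2170 = -4.4164e-04; σ = Eε = 110000 · -4.4164e-04 = -48.58 MPa.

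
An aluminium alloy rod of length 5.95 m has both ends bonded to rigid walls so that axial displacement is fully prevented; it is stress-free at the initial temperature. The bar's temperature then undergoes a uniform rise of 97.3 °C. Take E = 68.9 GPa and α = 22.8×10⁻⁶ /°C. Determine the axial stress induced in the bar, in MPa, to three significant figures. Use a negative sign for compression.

Free thermal expansion αLΔT = 22.8e-6 · 5950 · 97.3 = 13.2 mm.
The walls impose strain ε = −(13.2)/5950 = -2.2184e-03; σ = Eε = 68900 · -2.2184e-03 = -152.9 MPa.

-153 MPa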